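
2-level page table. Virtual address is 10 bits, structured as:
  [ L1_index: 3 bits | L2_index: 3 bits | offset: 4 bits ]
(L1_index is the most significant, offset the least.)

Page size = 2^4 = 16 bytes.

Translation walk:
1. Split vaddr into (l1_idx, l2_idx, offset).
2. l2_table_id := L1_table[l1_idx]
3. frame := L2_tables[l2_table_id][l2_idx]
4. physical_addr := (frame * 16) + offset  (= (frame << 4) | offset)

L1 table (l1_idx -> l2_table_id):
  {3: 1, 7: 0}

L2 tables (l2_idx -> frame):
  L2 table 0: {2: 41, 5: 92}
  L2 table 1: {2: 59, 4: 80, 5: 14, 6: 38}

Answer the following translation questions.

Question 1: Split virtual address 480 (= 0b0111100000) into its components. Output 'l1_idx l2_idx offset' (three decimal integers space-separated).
vaddr = 480 = 0b0111100000
  top 3 bits -> l1_idx = 3
  next 3 bits -> l2_idx = 6
  bottom 4 bits -> offset = 0

Answer: 3 6 0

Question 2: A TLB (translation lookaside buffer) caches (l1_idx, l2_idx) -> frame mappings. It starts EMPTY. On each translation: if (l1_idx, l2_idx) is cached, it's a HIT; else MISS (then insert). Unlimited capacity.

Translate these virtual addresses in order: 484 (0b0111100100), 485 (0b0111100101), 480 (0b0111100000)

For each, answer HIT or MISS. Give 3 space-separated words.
Answer: MISS HIT HIT

Derivation:
vaddr=484: (3,6) not in TLB -> MISS, insert
vaddr=485: (3,6) in TLB -> HIT
vaddr=480: (3,6) in TLB -> HIT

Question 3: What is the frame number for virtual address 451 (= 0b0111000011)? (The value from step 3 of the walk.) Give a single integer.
Answer: 80

Derivation:
vaddr = 451: l1_idx=3, l2_idx=4
L1[3] = 1; L2[1][4] = 80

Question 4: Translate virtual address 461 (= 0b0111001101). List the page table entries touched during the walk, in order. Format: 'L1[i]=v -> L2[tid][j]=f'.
vaddr = 461 = 0b0111001101
Split: l1_idx=3, l2_idx=4, offset=13

Answer: L1[3]=1 -> L2[1][4]=80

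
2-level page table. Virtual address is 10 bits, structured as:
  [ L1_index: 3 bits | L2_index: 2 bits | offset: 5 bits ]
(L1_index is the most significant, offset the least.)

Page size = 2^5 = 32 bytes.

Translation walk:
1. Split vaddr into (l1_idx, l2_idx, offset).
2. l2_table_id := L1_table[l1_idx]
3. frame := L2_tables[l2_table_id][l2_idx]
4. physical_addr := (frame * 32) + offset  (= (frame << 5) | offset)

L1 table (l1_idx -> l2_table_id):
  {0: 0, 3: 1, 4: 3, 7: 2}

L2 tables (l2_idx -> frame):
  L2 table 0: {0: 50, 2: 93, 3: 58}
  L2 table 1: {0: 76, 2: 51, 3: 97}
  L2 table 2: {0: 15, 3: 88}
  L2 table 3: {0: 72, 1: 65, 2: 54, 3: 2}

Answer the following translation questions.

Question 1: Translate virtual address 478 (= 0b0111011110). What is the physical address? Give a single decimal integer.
Answer: 1662

Derivation:
vaddr = 478 = 0b0111011110
Split: l1_idx=3, l2_idx=2, offset=30
L1[3] = 1
L2[1][2] = 51
paddr = 51 * 32 + 30 = 1662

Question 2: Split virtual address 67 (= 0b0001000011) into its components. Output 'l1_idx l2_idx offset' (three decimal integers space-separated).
vaddr = 67 = 0b0001000011
  top 3 bits -> l1_idx = 0
  next 2 bits -> l2_idx = 2
  bottom 5 bits -> offset = 3

Answer: 0 2 3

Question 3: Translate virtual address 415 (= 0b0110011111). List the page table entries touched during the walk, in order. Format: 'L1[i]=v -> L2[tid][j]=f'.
vaddr = 415 = 0b0110011111
Split: l1_idx=3, l2_idx=0, offset=31

Answer: L1[3]=1 -> L2[1][0]=76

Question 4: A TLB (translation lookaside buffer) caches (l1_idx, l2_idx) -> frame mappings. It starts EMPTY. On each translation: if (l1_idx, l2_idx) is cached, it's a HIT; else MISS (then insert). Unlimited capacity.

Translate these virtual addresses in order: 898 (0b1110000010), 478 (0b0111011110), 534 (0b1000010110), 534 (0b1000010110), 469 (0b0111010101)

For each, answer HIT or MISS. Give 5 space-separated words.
Answer: MISS MISS MISS HIT HIT

Derivation:
vaddr=898: (7,0) not in TLB -> MISS, insert
vaddr=478: (3,2) not in TLB -> MISS, insert
vaddr=534: (4,0) not in TLB -> MISS, insert
vaddr=534: (4,0) in TLB -> HIT
vaddr=469: (3,2) in TLB -> HIT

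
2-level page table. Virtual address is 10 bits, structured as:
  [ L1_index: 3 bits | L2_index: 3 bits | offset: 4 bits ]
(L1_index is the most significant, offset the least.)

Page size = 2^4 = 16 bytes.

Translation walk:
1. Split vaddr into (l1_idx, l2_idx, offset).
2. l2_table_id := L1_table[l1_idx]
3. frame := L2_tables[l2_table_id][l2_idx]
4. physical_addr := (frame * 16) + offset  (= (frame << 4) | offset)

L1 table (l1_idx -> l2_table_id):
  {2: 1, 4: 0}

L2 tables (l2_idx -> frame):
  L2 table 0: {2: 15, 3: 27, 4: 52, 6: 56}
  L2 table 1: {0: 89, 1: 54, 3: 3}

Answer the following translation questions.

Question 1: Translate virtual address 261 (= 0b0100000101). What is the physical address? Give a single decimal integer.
Answer: 1429

Derivation:
vaddr = 261 = 0b0100000101
Split: l1_idx=2, l2_idx=0, offset=5
L1[2] = 1
L2[1][0] = 89
paddr = 89 * 16 + 5 = 1429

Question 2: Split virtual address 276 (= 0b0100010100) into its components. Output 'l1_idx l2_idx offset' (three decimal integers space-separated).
Answer: 2 1 4

Derivation:
vaddr = 276 = 0b0100010100
  top 3 bits -> l1_idx = 2
  next 3 bits -> l2_idx = 1
  bottom 4 bits -> offset = 4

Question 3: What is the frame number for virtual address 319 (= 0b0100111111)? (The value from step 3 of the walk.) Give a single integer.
vaddr = 319: l1_idx=2, l2_idx=3
L1[2] = 1; L2[1][3] = 3

Answer: 3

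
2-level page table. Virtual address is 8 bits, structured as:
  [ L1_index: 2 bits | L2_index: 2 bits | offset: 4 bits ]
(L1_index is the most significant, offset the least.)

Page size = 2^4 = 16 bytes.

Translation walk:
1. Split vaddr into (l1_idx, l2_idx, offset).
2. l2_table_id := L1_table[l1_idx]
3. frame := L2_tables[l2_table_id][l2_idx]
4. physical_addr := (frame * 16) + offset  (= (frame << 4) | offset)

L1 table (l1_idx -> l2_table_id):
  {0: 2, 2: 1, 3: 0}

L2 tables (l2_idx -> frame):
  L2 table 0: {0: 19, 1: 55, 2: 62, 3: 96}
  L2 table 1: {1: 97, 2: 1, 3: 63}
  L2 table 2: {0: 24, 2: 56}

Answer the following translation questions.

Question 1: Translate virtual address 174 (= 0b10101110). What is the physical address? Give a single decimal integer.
Answer: 30

Derivation:
vaddr = 174 = 0b10101110
Split: l1_idx=2, l2_idx=2, offset=14
L1[2] = 1
L2[1][2] = 1
paddr = 1 * 16 + 14 = 30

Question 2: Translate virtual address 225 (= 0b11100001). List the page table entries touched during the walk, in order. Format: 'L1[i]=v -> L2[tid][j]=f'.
Answer: L1[3]=0 -> L2[0][2]=62

Derivation:
vaddr = 225 = 0b11100001
Split: l1_idx=3, l2_idx=2, offset=1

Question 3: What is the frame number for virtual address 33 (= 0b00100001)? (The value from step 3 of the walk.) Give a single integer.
vaddr = 33: l1_idx=0, l2_idx=2
L1[0] = 2; L2[2][2] = 56

Answer: 56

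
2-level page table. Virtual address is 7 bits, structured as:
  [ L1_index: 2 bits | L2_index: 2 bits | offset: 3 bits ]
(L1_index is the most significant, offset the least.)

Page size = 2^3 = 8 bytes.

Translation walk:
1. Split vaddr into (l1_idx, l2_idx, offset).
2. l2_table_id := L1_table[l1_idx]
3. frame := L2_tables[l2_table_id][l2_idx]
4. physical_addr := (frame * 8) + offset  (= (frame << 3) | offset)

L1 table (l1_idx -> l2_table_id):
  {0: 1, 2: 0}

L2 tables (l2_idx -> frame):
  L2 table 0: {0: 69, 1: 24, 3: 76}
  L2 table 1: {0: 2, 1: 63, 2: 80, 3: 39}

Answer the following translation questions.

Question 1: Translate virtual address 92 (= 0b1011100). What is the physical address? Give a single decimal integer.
vaddr = 92 = 0b1011100
Split: l1_idx=2, l2_idx=3, offset=4
L1[2] = 0
L2[0][3] = 76
paddr = 76 * 8 + 4 = 612

Answer: 612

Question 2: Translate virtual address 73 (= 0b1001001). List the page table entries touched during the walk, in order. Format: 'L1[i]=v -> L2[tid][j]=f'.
Answer: L1[2]=0 -> L2[0][1]=24

Derivation:
vaddr = 73 = 0b1001001
Split: l1_idx=2, l2_idx=1, offset=1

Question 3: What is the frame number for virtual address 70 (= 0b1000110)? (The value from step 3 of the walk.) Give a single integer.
Answer: 69

Derivation:
vaddr = 70: l1_idx=2, l2_idx=0
L1[2] = 0; L2[0][0] = 69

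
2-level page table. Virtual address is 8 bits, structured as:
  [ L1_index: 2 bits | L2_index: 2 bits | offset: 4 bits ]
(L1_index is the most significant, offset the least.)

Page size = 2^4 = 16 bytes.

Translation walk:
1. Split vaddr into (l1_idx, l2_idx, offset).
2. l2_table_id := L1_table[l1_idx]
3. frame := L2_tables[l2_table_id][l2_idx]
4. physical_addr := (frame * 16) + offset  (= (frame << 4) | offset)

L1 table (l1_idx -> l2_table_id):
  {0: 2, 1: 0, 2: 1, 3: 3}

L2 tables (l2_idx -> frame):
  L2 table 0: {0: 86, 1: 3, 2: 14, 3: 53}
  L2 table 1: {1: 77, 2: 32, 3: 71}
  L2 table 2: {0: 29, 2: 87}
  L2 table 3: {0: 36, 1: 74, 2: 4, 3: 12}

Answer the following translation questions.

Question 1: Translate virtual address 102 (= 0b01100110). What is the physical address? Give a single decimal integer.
Answer: 230

Derivation:
vaddr = 102 = 0b01100110
Split: l1_idx=1, l2_idx=2, offset=6
L1[1] = 0
L2[0][2] = 14
paddr = 14 * 16 + 6 = 230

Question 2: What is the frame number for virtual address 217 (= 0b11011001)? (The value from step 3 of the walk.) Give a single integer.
vaddr = 217: l1_idx=3, l2_idx=1
L1[3] = 3; L2[3][1] = 74

Answer: 74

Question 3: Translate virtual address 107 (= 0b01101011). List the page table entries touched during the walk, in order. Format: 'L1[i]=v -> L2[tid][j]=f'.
Answer: L1[1]=0 -> L2[0][2]=14

Derivation:
vaddr = 107 = 0b01101011
Split: l1_idx=1, l2_idx=2, offset=11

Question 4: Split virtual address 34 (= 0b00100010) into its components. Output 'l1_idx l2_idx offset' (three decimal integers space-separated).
Answer: 0 2 2

Derivation:
vaddr = 34 = 0b00100010
  top 2 bits -> l1_idx = 0
  next 2 bits -> l2_idx = 2
  bottom 4 bits -> offset = 2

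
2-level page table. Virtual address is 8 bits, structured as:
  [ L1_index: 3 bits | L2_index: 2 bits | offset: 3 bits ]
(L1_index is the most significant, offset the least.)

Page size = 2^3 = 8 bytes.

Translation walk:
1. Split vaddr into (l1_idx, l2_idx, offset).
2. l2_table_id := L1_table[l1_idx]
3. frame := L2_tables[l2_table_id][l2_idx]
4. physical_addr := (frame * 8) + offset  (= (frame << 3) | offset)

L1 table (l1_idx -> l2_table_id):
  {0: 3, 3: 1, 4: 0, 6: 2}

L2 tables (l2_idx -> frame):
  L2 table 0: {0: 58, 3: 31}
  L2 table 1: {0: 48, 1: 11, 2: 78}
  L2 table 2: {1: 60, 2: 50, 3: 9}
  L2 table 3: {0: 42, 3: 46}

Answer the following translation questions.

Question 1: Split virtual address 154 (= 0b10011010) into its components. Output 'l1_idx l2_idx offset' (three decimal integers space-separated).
vaddr = 154 = 0b10011010
  top 3 bits -> l1_idx = 4
  next 2 bits -> l2_idx = 3
  bottom 3 bits -> offset = 2

Answer: 4 3 2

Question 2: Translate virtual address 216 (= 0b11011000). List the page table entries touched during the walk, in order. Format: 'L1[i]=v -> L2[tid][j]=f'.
vaddr = 216 = 0b11011000
Split: l1_idx=6, l2_idx=3, offset=0

Answer: L1[6]=2 -> L2[2][3]=9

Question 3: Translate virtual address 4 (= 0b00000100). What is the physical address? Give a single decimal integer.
vaddr = 4 = 0b00000100
Split: l1_idx=0, l2_idx=0, offset=4
L1[0] = 3
L2[3][0] = 42
paddr = 42 * 8 + 4 = 340

Answer: 340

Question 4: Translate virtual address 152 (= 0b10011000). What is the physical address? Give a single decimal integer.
Answer: 248

Derivation:
vaddr = 152 = 0b10011000
Split: l1_idx=4, l2_idx=3, offset=0
L1[4] = 0
L2[0][3] = 31
paddr = 31 * 8 + 0 = 248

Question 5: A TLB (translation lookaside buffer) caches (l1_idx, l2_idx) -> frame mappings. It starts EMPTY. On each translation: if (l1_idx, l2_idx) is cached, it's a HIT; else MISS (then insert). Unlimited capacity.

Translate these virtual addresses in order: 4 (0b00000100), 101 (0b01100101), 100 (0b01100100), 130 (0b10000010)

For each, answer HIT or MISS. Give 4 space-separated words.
vaddr=4: (0,0) not in TLB -> MISS, insert
vaddr=101: (3,0) not in TLB -> MISS, insert
vaddr=100: (3,0) in TLB -> HIT
vaddr=130: (4,0) not in TLB -> MISS, insert

Answer: MISS MISS HIT MISS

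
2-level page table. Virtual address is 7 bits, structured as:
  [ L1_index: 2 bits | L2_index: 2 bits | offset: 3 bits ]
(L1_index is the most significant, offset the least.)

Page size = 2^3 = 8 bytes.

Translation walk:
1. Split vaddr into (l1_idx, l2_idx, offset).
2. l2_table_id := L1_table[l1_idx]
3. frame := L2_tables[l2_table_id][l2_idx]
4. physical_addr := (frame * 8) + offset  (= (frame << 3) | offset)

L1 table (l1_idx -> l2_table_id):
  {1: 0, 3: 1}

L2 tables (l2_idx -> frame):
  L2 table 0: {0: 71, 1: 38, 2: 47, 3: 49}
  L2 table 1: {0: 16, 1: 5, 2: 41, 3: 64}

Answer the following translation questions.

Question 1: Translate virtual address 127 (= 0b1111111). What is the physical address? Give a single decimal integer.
Answer: 519

Derivation:
vaddr = 127 = 0b1111111
Split: l1_idx=3, l2_idx=3, offset=7
L1[3] = 1
L2[1][3] = 64
paddr = 64 * 8 + 7 = 519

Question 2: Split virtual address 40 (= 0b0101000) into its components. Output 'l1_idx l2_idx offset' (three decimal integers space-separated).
Answer: 1 1 0

Derivation:
vaddr = 40 = 0b0101000
  top 2 bits -> l1_idx = 1
  next 2 bits -> l2_idx = 1
  bottom 3 bits -> offset = 0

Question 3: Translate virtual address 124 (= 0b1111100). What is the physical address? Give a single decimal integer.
Answer: 516

Derivation:
vaddr = 124 = 0b1111100
Split: l1_idx=3, l2_idx=3, offset=4
L1[3] = 1
L2[1][3] = 64
paddr = 64 * 8 + 4 = 516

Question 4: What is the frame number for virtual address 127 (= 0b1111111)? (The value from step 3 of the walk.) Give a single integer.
Answer: 64

Derivation:
vaddr = 127: l1_idx=3, l2_idx=3
L1[3] = 1; L2[1][3] = 64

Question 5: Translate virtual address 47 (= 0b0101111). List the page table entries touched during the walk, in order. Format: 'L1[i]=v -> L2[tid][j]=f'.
vaddr = 47 = 0b0101111
Split: l1_idx=1, l2_idx=1, offset=7

Answer: L1[1]=0 -> L2[0][1]=38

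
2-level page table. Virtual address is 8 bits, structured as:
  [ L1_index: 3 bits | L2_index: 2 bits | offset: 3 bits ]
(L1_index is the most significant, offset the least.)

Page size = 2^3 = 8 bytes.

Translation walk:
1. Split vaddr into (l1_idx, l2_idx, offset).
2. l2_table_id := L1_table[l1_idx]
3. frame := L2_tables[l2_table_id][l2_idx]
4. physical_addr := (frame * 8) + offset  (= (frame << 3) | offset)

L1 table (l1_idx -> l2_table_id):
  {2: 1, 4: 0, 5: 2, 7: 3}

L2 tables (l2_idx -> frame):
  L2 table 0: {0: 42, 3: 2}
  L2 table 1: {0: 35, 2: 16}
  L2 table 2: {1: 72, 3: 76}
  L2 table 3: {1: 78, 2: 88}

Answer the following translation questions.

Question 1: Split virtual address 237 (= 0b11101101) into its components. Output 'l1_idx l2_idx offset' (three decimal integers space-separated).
vaddr = 237 = 0b11101101
  top 3 bits -> l1_idx = 7
  next 2 bits -> l2_idx = 1
  bottom 3 bits -> offset = 5

Answer: 7 1 5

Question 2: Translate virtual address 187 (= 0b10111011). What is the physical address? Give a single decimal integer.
Answer: 611

Derivation:
vaddr = 187 = 0b10111011
Split: l1_idx=5, l2_idx=3, offset=3
L1[5] = 2
L2[2][3] = 76
paddr = 76 * 8 + 3 = 611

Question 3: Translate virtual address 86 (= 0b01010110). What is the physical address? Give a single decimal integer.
Answer: 134

Derivation:
vaddr = 86 = 0b01010110
Split: l1_idx=2, l2_idx=2, offset=6
L1[2] = 1
L2[1][2] = 16
paddr = 16 * 8 + 6 = 134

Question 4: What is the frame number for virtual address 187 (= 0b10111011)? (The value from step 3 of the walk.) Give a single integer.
vaddr = 187: l1_idx=5, l2_idx=3
L1[5] = 2; L2[2][3] = 76

Answer: 76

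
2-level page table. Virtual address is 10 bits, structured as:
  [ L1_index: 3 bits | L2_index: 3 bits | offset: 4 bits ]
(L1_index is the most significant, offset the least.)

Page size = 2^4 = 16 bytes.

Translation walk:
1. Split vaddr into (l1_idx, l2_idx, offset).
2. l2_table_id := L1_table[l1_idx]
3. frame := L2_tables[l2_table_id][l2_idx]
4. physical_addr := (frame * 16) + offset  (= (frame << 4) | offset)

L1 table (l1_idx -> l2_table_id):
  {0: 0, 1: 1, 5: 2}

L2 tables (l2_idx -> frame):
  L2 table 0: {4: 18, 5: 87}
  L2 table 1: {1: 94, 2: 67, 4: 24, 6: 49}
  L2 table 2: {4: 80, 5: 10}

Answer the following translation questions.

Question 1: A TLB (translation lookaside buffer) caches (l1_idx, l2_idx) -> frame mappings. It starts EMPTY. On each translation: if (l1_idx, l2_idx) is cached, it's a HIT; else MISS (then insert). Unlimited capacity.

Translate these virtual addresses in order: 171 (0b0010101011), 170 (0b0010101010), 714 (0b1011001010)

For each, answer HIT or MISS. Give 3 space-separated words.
vaddr=171: (1,2) not in TLB -> MISS, insert
vaddr=170: (1,2) in TLB -> HIT
vaddr=714: (5,4) not in TLB -> MISS, insert

Answer: MISS HIT MISS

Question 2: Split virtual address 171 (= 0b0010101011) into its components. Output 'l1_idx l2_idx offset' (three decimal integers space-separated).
Answer: 1 2 11

Derivation:
vaddr = 171 = 0b0010101011
  top 3 bits -> l1_idx = 1
  next 3 bits -> l2_idx = 2
  bottom 4 bits -> offset = 11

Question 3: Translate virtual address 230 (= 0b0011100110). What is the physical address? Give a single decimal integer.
vaddr = 230 = 0b0011100110
Split: l1_idx=1, l2_idx=6, offset=6
L1[1] = 1
L2[1][6] = 49
paddr = 49 * 16 + 6 = 790

Answer: 790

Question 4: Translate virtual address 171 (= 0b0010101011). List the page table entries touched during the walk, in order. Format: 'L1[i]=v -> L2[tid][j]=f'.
Answer: L1[1]=1 -> L2[1][2]=67

Derivation:
vaddr = 171 = 0b0010101011
Split: l1_idx=1, l2_idx=2, offset=11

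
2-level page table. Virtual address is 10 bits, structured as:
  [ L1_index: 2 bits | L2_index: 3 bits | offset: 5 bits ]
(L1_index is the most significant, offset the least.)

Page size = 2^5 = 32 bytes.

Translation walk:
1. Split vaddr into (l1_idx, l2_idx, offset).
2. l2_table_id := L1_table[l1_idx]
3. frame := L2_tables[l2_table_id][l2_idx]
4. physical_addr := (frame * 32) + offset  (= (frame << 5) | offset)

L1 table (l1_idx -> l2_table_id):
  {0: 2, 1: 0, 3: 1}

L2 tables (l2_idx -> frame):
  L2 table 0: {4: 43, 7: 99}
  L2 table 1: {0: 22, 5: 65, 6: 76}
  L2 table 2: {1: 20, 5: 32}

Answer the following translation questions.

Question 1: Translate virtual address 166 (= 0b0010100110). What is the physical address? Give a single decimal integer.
vaddr = 166 = 0b0010100110
Split: l1_idx=0, l2_idx=5, offset=6
L1[0] = 2
L2[2][5] = 32
paddr = 32 * 32 + 6 = 1030

Answer: 1030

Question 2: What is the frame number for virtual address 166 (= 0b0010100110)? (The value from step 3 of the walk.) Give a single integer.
vaddr = 166: l1_idx=0, l2_idx=5
L1[0] = 2; L2[2][5] = 32

Answer: 32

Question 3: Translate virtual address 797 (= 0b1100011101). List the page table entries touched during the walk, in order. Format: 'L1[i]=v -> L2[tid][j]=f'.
Answer: L1[3]=1 -> L2[1][0]=22

Derivation:
vaddr = 797 = 0b1100011101
Split: l1_idx=3, l2_idx=0, offset=29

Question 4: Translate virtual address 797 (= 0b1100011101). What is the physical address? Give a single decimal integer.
Answer: 733

Derivation:
vaddr = 797 = 0b1100011101
Split: l1_idx=3, l2_idx=0, offset=29
L1[3] = 1
L2[1][0] = 22
paddr = 22 * 32 + 29 = 733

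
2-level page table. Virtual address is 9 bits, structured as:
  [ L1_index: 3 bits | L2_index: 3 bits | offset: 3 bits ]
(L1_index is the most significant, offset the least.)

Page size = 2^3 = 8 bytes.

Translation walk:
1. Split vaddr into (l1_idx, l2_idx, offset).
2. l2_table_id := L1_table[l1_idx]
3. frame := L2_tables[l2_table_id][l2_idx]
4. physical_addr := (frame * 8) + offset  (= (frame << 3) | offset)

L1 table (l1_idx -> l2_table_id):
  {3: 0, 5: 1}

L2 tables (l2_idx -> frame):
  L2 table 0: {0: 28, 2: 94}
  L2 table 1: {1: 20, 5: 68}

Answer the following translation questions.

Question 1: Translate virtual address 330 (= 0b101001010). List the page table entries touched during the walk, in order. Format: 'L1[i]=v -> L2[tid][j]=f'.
vaddr = 330 = 0b101001010
Split: l1_idx=5, l2_idx=1, offset=2

Answer: L1[5]=1 -> L2[1][1]=20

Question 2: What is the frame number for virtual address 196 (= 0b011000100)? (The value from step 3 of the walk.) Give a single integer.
vaddr = 196: l1_idx=3, l2_idx=0
L1[3] = 0; L2[0][0] = 28

Answer: 28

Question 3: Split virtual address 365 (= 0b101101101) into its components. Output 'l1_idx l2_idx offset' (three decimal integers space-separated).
vaddr = 365 = 0b101101101
  top 3 bits -> l1_idx = 5
  next 3 bits -> l2_idx = 5
  bottom 3 bits -> offset = 5

Answer: 5 5 5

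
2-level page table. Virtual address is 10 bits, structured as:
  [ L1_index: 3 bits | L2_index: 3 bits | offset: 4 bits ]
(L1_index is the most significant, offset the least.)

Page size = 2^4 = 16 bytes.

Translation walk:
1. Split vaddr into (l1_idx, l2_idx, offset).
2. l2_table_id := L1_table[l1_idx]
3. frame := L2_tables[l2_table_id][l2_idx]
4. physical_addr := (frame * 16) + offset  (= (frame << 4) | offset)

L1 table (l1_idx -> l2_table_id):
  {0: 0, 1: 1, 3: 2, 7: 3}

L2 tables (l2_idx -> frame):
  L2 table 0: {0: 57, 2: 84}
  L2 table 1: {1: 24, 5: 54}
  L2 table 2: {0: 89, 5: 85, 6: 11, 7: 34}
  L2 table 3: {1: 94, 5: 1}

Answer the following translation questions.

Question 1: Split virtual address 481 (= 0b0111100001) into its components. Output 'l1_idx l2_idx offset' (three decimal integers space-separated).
vaddr = 481 = 0b0111100001
  top 3 bits -> l1_idx = 3
  next 3 bits -> l2_idx = 6
  bottom 4 bits -> offset = 1

Answer: 3 6 1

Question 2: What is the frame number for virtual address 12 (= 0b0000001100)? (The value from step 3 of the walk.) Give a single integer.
vaddr = 12: l1_idx=0, l2_idx=0
L1[0] = 0; L2[0][0] = 57

Answer: 57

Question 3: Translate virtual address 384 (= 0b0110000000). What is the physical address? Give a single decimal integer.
Answer: 1424

Derivation:
vaddr = 384 = 0b0110000000
Split: l1_idx=3, l2_idx=0, offset=0
L1[3] = 2
L2[2][0] = 89
paddr = 89 * 16 + 0 = 1424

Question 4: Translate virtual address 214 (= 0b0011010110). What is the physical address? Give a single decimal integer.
Answer: 870

Derivation:
vaddr = 214 = 0b0011010110
Split: l1_idx=1, l2_idx=5, offset=6
L1[1] = 1
L2[1][5] = 54
paddr = 54 * 16 + 6 = 870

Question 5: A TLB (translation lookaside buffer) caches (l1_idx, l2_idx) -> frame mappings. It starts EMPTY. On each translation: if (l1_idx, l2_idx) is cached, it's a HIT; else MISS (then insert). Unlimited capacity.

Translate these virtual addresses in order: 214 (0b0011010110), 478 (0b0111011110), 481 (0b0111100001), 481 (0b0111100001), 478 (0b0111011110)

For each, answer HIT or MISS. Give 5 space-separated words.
vaddr=214: (1,5) not in TLB -> MISS, insert
vaddr=478: (3,5) not in TLB -> MISS, insert
vaddr=481: (3,6) not in TLB -> MISS, insert
vaddr=481: (3,6) in TLB -> HIT
vaddr=478: (3,5) in TLB -> HIT

Answer: MISS MISS MISS HIT HIT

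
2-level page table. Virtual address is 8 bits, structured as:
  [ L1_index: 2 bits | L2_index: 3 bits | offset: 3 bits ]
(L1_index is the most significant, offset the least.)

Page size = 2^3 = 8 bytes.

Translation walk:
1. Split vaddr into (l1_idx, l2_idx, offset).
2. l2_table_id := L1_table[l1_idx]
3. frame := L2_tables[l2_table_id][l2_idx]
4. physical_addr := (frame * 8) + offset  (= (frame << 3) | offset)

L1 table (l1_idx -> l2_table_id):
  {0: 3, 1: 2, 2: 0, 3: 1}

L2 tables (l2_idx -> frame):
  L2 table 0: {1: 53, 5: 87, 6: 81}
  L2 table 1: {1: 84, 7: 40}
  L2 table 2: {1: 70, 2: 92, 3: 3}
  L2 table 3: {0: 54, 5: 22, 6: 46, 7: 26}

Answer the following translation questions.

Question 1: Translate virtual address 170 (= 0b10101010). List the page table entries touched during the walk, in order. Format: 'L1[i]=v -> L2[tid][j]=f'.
Answer: L1[2]=0 -> L2[0][5]=87

Derivation:
vaddr = 170 = 0b10101010
Split: l1_idx=2, l2_idx=5, offset=2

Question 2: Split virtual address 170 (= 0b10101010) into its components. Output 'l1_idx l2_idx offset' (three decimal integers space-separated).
Answer: 2 5 2

Derivation:
vaddr = 170 = 0b10101010
  top 2 bits -> l1_idx = 2
  next 3 bits -> l2_idx = 5
  bottom 3 bits -> offset = 2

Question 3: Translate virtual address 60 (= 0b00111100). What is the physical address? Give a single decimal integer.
vaddr = 60 = 0b00111100
Split: l1_idx=0, l2_idx=7, offset=4
L1[0] = 3
L2[3][7] = 26
paddr = 26 * 8 + 4 = 212

Answer: 212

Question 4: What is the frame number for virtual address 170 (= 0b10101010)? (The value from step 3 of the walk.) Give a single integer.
vaddr = 170: l1_idx=2, l2_idx=5
L1[2] = 0; L2[0][5] = 87

Answer: 87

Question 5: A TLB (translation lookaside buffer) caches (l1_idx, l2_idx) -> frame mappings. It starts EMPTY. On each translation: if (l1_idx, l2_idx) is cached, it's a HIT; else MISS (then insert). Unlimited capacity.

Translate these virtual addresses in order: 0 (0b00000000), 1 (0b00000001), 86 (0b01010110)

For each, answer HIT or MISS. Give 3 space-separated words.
vaddr=0: (0,0) not in TLB -> MISS, insert
vaddr=1: (0,0) in TLB -> HIT
vaddr=86: (1,2) not in TLB -> MISS, insert

Answer: MISS HIT MISS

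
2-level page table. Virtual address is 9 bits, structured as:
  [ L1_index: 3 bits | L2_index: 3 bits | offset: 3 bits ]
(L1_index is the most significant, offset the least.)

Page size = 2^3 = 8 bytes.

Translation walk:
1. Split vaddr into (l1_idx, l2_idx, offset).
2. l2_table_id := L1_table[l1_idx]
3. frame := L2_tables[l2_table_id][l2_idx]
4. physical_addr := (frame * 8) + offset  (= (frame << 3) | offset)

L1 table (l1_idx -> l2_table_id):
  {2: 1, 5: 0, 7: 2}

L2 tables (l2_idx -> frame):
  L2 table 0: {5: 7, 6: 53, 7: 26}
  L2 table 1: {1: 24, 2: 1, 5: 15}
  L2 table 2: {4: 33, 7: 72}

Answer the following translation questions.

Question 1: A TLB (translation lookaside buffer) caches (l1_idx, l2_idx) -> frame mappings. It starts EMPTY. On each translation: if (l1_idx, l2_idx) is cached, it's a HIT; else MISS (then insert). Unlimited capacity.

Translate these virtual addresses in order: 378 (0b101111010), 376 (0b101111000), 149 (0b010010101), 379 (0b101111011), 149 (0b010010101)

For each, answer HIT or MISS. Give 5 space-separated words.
Answer: MISS HIT MISS HIT HIT

Derivation:
vaddr=378: (5,7) not in TLB -> MISS, insert
vaddr=376: (5,7) in TLB -> HIT
vaddr=149: (2,2) not in TLB -> MISS, insert
vaddr=379: (5,7) in TLB -> HIT
vaddr=149: (2,2) in TLB -> HIT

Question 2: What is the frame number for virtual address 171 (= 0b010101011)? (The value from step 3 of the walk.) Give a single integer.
vaddr = 171: l1_idx=2, l2_idx=5
L1[2] = 1; L2[1][5] = 15

Answer: 15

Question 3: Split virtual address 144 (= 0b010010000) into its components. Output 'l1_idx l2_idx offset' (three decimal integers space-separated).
vaddr = 144 = 0b010010000
  top 3 bits -> l1_idx = 2
  next 3 bits -> l2_idx = 2
  bottom 3 bits -> offset = 0

Answer: 2 2 0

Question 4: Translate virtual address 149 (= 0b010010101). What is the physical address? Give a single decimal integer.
Answer: 13

Derivation:
vaddr = 149 = 0b010010101
Split: l1_idx=2, l2_idx=2, offset=5
L1[2] = 1
L2[1][2] = 1
paddr = 1 * 8 + 5 = 13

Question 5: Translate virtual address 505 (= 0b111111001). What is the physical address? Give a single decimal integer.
Answer: 577

Derivation:
vaddr = 505 = 0b111111001
Split: l1_idx=7, l2_idx=7, offset=1
L1[7] = 2
L2[2][7] = 72
paddr = 72 * 8 + 1 = 577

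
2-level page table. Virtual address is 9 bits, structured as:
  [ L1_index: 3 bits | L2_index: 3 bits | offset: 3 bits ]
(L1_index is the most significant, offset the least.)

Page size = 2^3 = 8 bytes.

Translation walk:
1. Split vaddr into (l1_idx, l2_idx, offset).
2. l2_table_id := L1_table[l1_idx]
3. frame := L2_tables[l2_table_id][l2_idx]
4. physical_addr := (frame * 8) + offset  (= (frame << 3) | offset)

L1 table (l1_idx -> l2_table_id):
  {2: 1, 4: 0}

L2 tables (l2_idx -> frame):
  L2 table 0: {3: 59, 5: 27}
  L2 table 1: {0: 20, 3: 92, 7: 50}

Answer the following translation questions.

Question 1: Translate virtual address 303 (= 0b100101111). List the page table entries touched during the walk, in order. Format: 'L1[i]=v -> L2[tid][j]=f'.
vaddr = 303 = 0b100101111
Split: l1_idx=4, l2_idx=5, offset=7

Answer: L1[4]=0 -> L2[0][5]=27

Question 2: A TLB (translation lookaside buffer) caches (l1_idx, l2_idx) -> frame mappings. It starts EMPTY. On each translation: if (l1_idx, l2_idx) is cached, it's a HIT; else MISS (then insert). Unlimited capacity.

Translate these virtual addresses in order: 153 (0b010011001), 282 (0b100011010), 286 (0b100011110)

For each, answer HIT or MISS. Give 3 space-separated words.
Answer: MISS MISS HIT

Derivation:
vaddr=153: (2,3) not in TLB -> MISS, insert
vaddr=282: (4,3) not in TLB -> MISS, insert
vaddr=286: (4,3) in TLB -> HIT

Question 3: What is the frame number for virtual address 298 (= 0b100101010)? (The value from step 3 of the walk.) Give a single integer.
Answer: 27

Derivation:
vaddr = 298: l1_idx=4, l2_idx=5
L1[4] = 0; L2[0][5] = 27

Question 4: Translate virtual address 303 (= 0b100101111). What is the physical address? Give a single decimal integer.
vaddr = 303 = 0b100101111
Split: l1_idx=4, l2_idx=5, offset=7
L1[4] = 0
L2[0][5] = 27
paddr = 27 * 8 + 7 = 223

Answer: 223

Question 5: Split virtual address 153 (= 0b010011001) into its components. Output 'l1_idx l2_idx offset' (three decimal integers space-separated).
Answer: 2 3 1

Derivation:
vaddr = 153 = 0b010011001
  top 3 bits -> l1_idx = 2
  next 3 bits -> l2_idx = 3
  bottom 3 bits -> offset = 1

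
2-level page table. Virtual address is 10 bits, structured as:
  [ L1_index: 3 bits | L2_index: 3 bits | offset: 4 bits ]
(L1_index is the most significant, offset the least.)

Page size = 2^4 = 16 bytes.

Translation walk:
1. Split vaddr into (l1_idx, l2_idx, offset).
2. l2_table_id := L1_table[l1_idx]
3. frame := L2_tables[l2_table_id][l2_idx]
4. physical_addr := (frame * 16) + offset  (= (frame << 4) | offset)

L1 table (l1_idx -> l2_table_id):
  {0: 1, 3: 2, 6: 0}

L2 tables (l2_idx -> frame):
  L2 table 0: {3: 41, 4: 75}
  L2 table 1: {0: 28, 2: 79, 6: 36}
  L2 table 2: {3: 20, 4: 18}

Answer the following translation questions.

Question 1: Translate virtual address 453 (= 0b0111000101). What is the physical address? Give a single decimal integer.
vaddr = 453 = 0b0111000101
Split: l1_idx=3, l2_idx=4, offset=5
L1[3] = 2
L2[2][4] = 18
paddr = 18 * 16 + 5 = 293

Answer: 293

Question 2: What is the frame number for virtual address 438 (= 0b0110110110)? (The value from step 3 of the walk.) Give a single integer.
vaddr = 438: l1_idx=3, l2_idx=3
L1[3] = 2; L2[2][3] = 20

Answer: 20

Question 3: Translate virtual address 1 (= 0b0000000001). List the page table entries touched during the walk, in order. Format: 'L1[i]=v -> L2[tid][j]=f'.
vaddr = 1 = 0b0000000001
Split: l1_idx=0, l2_idx=0, offset=1

Answer: L1[0]=1 -> L2[1][0]=28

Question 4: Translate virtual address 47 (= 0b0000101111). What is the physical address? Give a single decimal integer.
Answer: 1279

Derivation:
vaddr = 47 = 0b0000101111
Split: l1_idx=0, l2_idx=2, offset=15
L1[0] = 1
L2[1][2] = 79
paddr = 79 * 16 + 15 = 1279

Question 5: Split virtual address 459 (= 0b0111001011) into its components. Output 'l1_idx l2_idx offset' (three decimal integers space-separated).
vaddr = 459 = 0b0111001011
  top 3 bits -> l1_idx = 3
  next 3 bits -> l2_idx = 4
  bottom 4 bits -> offset = 11

Answer: 3 4 11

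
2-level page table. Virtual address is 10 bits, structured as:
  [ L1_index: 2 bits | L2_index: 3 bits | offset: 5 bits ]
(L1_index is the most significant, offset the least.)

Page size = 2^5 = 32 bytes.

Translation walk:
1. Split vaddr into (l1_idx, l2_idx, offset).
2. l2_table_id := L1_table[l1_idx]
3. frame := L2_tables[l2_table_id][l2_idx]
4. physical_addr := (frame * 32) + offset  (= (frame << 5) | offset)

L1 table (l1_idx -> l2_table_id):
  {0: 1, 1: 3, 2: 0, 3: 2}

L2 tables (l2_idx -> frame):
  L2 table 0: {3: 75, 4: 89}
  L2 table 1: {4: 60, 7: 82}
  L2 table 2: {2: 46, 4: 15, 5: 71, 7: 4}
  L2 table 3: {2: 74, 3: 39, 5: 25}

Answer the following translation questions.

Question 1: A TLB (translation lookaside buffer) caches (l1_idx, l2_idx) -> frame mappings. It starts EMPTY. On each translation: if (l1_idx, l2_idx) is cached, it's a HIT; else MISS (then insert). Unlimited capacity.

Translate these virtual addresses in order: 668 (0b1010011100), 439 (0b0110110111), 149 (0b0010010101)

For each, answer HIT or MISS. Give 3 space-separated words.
vaddr=668: (2,4) not in TLB -> MISS, insert
vaddr=439: (1,5) not in TLB -> MISS, insert
vaddr=149: (0,4) not in TLB -> MISS, insert

Answer: MISS MISS MISS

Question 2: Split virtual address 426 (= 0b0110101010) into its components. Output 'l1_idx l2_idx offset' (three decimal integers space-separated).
vaddr = 426 = 0b0110101010
  top 2 bits -> l1_idx = 1
  next 3 bits -> l2_idx = 5
  bottom 5 bits -> offset = 10

Answer: 1 5 10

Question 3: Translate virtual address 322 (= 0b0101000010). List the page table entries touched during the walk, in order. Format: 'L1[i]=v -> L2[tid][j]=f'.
Answer: L1[1]=3 -> L2[3][2]=74

Derivation:
vaddr = 322 = 0b0101000010
Split: l1_idx=1, l2_idx=2, offset=2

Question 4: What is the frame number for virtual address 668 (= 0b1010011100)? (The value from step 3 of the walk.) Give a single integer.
Answer: 89

Derivation:
vaddr = 668: l1_idx=2, l2_idx=4
L1[2] = 0; L2[0][4] = 89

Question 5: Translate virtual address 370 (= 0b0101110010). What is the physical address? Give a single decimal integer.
Answer: 1266

Derivation:
vaddr = 370 = 0b0101110010
Split: l1_idx=1, l2_idx=3, offset=18
L1[1] = 3
L2[3][3] = 39
paddr = 39 * 32 + 18 = 1266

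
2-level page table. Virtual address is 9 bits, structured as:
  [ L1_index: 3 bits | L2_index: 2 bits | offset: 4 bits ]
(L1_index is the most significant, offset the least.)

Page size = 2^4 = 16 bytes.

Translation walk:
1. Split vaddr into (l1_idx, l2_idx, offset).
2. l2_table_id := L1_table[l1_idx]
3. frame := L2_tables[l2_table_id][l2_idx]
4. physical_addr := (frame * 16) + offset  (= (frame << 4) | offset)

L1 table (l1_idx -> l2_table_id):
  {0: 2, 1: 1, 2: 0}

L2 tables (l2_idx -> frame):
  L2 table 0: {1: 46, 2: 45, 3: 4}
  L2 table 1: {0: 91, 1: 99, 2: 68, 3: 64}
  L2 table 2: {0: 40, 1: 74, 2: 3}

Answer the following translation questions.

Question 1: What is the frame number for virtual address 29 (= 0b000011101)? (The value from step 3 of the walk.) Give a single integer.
vaddr = 29: l1_idx=0, l2_idx=1
L1[0] = 2; L2[2][1] = 74

Answer: 74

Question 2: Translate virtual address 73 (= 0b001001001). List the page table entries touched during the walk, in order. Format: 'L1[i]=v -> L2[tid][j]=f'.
Answer: L1[1]=1 -> L2[1][0]=91

Derivation:
vaddr = 73 = 0b001001001
Split: l1_idx=1, l2_idx=0, offset=9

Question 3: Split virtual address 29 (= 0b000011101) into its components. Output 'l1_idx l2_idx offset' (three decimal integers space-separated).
vaddr = 29 = 0b000011101
  top 3 bits -> l1_idx = 0
  next 2 bits -> l2_idx = 1
  bottom 4 bits -> offset = 13

Answer: 0 1 13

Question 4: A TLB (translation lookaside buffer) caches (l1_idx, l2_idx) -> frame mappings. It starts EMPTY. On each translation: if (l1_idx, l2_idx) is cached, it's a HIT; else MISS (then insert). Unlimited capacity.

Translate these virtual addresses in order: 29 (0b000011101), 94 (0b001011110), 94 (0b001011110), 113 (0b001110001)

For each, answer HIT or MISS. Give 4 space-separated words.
Answer: MISS MISS HIT MISS

Derivation:
vaddr=29: (0,1) not in TLB -> MISS, insert
vaddr=94: (1,1) not in TLB -> MISS, insert
vaddr=94: (1,1) in TLB -> HIT
vaddr=113: (1,3) not in TLB -> MISS, insert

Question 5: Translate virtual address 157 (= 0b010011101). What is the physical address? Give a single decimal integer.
Answer: 749

Derivation:
vaddr = 157 = 0b010011101
Split: l1_idx=2, l2_idx=1, offset=13
L1[2] = 0
L2[0][1] = 46
paddr = 46 * 16 + 13 = 749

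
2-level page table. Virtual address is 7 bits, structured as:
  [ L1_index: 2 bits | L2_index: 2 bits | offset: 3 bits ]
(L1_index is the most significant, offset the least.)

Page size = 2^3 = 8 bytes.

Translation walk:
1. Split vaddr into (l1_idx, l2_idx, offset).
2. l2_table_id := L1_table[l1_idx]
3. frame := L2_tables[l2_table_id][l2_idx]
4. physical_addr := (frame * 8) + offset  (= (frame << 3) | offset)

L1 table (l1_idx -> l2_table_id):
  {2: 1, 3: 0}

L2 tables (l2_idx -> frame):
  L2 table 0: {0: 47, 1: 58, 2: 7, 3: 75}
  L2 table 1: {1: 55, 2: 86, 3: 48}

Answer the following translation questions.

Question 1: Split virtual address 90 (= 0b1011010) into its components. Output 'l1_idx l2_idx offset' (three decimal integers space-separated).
vaddr = 90 = 0b1011010
  top 2 bits -> l1_idx = 2
  next 2 bits -> l2_idx = 3
  bottom 3 bits -> offset = 2

Answer: 2 3 2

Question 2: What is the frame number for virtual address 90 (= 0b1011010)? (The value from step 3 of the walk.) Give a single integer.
vaddr = 90: l1_idx=2, l2_idx=3
L1[2] = 1; L2[1][3] = 48

Answer: 48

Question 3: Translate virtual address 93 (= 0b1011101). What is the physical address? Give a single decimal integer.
Answer: 389

Derivation:
vaddr = 93 = 0b1011101
Split: l1_idx=2, l2_idx=3, offset=5
L1[2] = 1
L2[1][3] = 48
paddr = 48 * 8 + 5 = 389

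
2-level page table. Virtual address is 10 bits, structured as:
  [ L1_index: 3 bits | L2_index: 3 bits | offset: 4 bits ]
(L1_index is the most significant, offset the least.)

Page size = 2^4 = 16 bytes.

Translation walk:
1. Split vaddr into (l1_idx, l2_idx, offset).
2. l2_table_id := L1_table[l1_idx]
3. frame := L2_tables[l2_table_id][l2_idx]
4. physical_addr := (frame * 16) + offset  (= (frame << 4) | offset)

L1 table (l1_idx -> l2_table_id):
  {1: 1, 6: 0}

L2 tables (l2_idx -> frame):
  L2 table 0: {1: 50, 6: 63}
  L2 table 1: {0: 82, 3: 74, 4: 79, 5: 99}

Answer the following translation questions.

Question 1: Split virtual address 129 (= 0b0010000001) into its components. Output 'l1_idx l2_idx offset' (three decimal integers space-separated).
Answer: 1 0 1

Derivation:
vaddr = 129 = 0b0010000001
  top 3 bits -> l1_idx = 1
  next 3 bits -> l2_idx = 0
  bottom 4 bits -> offset = 1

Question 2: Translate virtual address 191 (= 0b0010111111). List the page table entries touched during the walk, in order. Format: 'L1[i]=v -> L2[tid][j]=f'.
Answer: L1[1]=1 -> L2[1][3]=74

Derivation:
vaddr = 191 = 0b0010111111
Split: l1_idx=1, l2_idx=3, offset=15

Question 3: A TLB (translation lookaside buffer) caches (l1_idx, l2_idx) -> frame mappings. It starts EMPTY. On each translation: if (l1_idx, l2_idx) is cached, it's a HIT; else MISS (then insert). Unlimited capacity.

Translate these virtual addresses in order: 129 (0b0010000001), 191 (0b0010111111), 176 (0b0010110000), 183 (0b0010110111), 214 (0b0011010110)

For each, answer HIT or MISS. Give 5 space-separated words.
vaddr=129: (1,0) not in TLB -> MISS, insert
vaddr=191: (1,3) not in TLB -> MISS, insert
vaddr=176: (1,3) in TLB -> HIT
vaddr=183: (1,3) in TLB -> HIT
vaddr=214: (1,5) not in TLB -> MISS, insert

Answer: MISS MISS HIT HIT MISS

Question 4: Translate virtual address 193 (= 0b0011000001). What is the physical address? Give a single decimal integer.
vaddr = 193 = 0b0011000001
Split: l1_idx=1, l2_idx=4, offset=1
L1[1] = 1
L2[1][4] = 79
paddr = 79 * 16 + 1 = 1265

Answer: 1265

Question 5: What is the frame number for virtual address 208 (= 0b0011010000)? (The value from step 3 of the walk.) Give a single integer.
Answer: 99

Derivation:
vaddr = 208: l1_idx=1, l2_idx=5
L1[1] = 1; L2[1][5] = 99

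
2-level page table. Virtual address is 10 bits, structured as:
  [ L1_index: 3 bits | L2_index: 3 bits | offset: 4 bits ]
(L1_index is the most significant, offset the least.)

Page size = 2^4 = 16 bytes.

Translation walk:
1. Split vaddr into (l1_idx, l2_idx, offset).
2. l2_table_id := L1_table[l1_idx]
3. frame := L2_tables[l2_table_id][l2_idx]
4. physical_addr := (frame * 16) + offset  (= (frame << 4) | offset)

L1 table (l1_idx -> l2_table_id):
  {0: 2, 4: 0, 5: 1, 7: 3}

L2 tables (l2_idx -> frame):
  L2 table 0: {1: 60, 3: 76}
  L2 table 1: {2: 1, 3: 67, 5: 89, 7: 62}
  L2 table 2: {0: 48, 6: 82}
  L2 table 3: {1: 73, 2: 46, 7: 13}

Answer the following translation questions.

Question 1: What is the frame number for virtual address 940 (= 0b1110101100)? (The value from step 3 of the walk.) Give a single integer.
vaddr = 940: l1_idx=7, l2_idx=2
L1[7] = 3; L2[3][2] = 46

Answer: 46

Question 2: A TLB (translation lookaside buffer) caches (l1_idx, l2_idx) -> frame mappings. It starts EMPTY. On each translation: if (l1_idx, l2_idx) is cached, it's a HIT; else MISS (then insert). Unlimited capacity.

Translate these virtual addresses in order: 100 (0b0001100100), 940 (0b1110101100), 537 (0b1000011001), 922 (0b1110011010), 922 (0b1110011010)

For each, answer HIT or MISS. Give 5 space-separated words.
vaddr=100: (0,6) not in TLB -> MISS, insert
vaddr=940: (7,2) not in TLB -> MISS, insert
vaddr=537: (4,1) not in TLB -> MISS, insert
vaddr=922: (7,1) not in TLB -> MISS, insert
vaddr=922: (7,1) in TLB -> HIT

Answer: MISS MISS MISS MISS HIT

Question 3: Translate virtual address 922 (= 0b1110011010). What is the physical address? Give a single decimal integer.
Answer: 1178

Derivation:
vaddr = 922 = 0b1110011010
Split: l1_idx=7, l2_idx=1, offset=10
L1[7] = 3
L2[3][1] = 73
paddr = 73 * 16 + 10 = 1178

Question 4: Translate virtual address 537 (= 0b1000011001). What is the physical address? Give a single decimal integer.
Answer: 969

Derivation:
vaddr = 537 = 0b1000011001
Split: l1_idx=4, l2_idx=1, offset=9
L1[4] = 0
L2[0][1] = 60
paddr = 60 * 16 + 9 = 969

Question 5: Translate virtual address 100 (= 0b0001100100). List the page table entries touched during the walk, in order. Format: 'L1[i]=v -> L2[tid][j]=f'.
Answer: L1[0]=2 -> L2[2][6]=82

Derivation:
vaddr = 100 = 0b0001100100
Split: l1_idx=0, l2_idx=6, offset=4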